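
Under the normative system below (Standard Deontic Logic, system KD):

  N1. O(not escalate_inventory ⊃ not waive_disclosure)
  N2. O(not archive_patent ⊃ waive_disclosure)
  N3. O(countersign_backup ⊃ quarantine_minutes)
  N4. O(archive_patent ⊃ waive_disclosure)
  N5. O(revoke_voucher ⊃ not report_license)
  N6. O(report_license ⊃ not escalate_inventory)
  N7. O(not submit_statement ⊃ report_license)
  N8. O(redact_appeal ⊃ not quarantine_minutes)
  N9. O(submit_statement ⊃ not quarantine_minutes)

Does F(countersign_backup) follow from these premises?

Yes

Premises 2 and 4 cover both cases: O(not archive_patent ⊃ waive_disclosure) and O(archive_patent ⊃ waive_disclosure). Since not archive_patent ∨ archive_patent is a tautology, O(waive_disclosure) follows.
Premise 1, O(not escalate_inventory ⊃ not waive_disclosure), contraposes to O(waive_disclosure ⊃ escalate_inventory); with O(waive_disclosure) we get O(escalate_inventory).
The contrapositive of premise 6 (O(report_license ⊃ not escalate_inventory)) is O(escalate_inventory ⊃ not report_license), and O(escalate_inventory) is already established, so O(not report_license).
Premise 7, O(not submit_statement ⊃ report_license), contraposes to O(not report_license ⊃ submit_statement); with O(not report_license) we get O(submit_statement).
With premise 9, O(submit_statement ⊃ not quarantine_minutes), the K-axiom yields O(not quarantine_minutes).
Premise 3, O(countersign_backup ⊃ quarantine_minutes), contraposes to O(not quarantine_minutes ⊃ not countersign_backup); with O(not quarantine_minutes) we get O(not countersign_backup).
Premises 5, 8 do not contribute to this derivation.
So O(not countersign_backup) holds, i.e. F(countersign_backup). The claim follows.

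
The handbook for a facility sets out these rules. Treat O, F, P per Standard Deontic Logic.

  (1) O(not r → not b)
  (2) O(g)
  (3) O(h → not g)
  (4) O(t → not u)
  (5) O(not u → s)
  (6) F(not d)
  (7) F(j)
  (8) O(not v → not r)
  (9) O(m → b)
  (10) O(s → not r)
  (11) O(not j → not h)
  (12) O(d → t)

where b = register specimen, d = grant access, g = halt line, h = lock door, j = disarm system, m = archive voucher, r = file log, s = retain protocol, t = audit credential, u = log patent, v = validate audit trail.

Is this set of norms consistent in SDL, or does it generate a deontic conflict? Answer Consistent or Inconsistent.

Premise 3 is O(h → not g), but O(h) is not derivable from the premises, so it does not yield O(not g).
So O(not g) is not derivable, and the apparent clash with O(g) does not arise.
A world satisfying every obligation exists (e.g. b=false, d=true, g=true, h=false, j=false, m=false, r=false, s=true, t=true, u=false, v=false); no atom is both obligatory and forbidden, so the set is consistent.

Consistent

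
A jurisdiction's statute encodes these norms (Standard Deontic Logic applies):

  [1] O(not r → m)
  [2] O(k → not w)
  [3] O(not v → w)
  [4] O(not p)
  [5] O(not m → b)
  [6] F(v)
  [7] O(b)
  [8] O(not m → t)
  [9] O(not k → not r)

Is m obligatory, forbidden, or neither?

Obligatory

Premise 6, F(v), is equivalent to O(not v).
From O(not v) and premise 3, O(not v → w), we obtain O(w).
The contrapositive of premise 2 (O(k → not w)) is O(w → not k), and O(w) is already established, so O(not k).
With premise 9, O(not k → not r), the K-axiom yields O(not r).
Premise 1 is O(not r → m); since O(not r), deontic closure gives O(m).
Premises 4, 5, 7, 8 do not contribute to this derivation.
Hence m is obligatory.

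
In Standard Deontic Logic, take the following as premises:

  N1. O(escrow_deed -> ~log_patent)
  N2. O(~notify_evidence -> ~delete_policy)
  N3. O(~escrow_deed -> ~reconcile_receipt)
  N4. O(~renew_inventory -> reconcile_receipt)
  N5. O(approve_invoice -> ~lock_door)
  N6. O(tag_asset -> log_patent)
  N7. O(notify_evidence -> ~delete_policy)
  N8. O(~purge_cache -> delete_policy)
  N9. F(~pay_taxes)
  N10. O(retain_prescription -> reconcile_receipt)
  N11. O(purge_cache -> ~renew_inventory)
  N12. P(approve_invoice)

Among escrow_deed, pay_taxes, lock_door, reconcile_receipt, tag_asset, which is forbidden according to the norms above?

tag_asset

By case analysis on ~notify_evidence: premise 2 gives O(~notify_evidence -> ~delete_policy) and premise 7 gives O(notify_evidence -> ~delete_policy), so O(~delete_policy) either way.
The contrapositive of premise 8 (O(~purge_cache -> delete_policy)) is O(~delete_policy -> purge_cache), and O(~delete_policy) is already established, so O(purge_cache).
From O(purge_cache) and premise 11, O(purge_cache -> ~renew_inventory), we obtain O(~renew_inventory).
Premise 4 is O(~renew_inventory -> reconcile_receipt); since O(~renew_inventory), deontic closure gives O(reconcile_receipt).
Premise 3 is O(~escrow_deed -> ~reconcile_receipt); contrapositively O(reconcile_receipt -> escrow_deed). Since O(reconcile_receipt) holds, K gives O(escrow_deed).
With premise 1, O(escrow_deed -> ~log_patent), the K-axiom yields O(~log_patent).
The contrapositive of premise 6 (O(tag_asset -> log_patent)) is O(~log_patent -> ~tag_asset), and O(~log_patent) is already established, so O(~tag_asset).
So O(~tag_asset) holds, i.e. tag_asset is forbidden. None of the other listed options is forbidden under the premises.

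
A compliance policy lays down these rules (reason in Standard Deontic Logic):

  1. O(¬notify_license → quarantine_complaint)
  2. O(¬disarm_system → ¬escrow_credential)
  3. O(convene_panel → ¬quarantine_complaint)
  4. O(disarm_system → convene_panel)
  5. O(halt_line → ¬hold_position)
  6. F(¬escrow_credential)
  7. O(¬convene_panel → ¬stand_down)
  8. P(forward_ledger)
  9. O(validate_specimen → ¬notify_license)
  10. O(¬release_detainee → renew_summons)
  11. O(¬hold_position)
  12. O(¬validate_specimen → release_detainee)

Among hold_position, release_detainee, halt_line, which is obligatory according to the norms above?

F(¬escrow_credential) at premise 6 means O(escrow_credential).
Premise 2, O(¬disarm_system → ¬escrow_credential), contraposes to O(escrow_credential → disarm_system); with O(escrow_credential) we get O(disarm_system).
From O(disarm_system) and premise 4, O(disarm_system → convene_panel), we obtain O(convene_panel).
Applying K to premise 3 (O(convene_panel → ¬quarantine_complaint)) and O(convene_panel) yields O(¬quarantine_complaint).
Premise 1, O(¬notify_license → quarantine_complaint), contraposes to O(¬quarantine_complaint → notify_license); with O(¬quarantine_complaint) we get O(notify_license).
The contrapositive of premise 9 (O(validate_specimen → ¬notify_license)) is O(notify_license → ¬validate_specimen), and O(notify_license) is already established, so O(¬validate_specimen).
Premise 12 is O(¬validate_specimen → release_detainee); since O(¬validate_specimen), deontic closure gives O(release_detainee).
So O(release_detainee) holds — release_detainee is obligatory. None of the other listed options is made obligatory by any chain of premises.

release_detainee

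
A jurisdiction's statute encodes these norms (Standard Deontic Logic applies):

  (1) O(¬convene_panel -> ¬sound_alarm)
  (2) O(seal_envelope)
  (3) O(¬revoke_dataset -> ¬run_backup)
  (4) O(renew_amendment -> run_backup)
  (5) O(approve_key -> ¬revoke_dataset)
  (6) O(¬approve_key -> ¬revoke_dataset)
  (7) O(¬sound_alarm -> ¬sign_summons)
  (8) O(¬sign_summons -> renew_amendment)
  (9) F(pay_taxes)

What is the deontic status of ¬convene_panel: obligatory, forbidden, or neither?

By case analysis on approve_key: premise 5 gives O(approve_key -> ¬revoke_dataset) and premise 6 gives O(¬approve_key -> ¬revoke_dataset), so O(¬revoke_dataset) either way.
From O(¬revoke_dataset) and premise 3, O(¬revoke_dataset -> ¬run_backup), we obtain O(¬run_backup).
The contrapositive of premise 4 (O(renew_amendment -> run_backup)) is O(¬run_backup -> ¬renew_amendment), and O(¬run_backup) is already established, so O(¬renew_amendment).
Premise 8, O(¬sign_summons -> renew_amendment), contraposes to O(¬renew_amendment -> sign_summons); with O(¬renew_amendment) we get O(sign_summons).
Premise 7, O(¬sound_alarm -> ¬sign_summons), contraposes to O(sign_summons -> sound_alarm); with O(sign_summons) we get O(sound_alarm).
The contrapositive of premise 1 (O(¬convene_panel -> ¬sound_alarm)) is O(sound_alarm -> convene_panel), and O(sound_alarm) is already established, so O(convene_panel).
Premises 2, 9 do not contribute to this derivation.
Thus O(convene_panel), which is F(¬convene_panel): ¬convene_panel is forbidden.

Forbidden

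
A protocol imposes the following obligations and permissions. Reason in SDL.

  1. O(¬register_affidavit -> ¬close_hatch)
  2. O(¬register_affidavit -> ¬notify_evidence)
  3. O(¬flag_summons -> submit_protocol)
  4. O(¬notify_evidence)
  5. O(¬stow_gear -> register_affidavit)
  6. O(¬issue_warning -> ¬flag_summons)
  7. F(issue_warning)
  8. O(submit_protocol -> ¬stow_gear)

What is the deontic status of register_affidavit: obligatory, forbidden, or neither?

Premise 7, F(issue_warning), is equivalent to O(¬issue_warning).
Premise 6 is O(¬issue_warning -> ¬flag_summons); since O(¬issue_warning), deontic closure gives O(¬flag_summons).
With premise 3, O(¬flag_summons -> submit_protocol), the K-axiom yields O(submit_protocol).
Applying K to premise 8 (O(submit_protocol -> ¬stow_gear)) and O(submit_protocol) yields O(¬stow_gear).
Applying K to premise 5 (O(¬stow_gear -> register_affidavit)) and O(¬stow_gear) yields O(register_affidavit).
Premises 1, 2, 4 do not contribute to this derivation.
Hence register_affidavit is obligatory.

Obligatory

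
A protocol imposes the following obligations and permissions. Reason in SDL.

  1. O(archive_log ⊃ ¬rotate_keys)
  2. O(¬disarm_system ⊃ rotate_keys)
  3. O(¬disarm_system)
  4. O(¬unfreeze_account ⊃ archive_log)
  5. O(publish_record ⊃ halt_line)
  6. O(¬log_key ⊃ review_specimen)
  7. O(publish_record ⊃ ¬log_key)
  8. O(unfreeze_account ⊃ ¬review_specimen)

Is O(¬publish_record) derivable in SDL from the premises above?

From premise 3 we have O(¬disarm_system).
Premise 2 is O(¬disarm_system ⊃ rotate_keys); since O(¬disarm_system), deontic closure gives O(rotate_keys).
Premise 1 is O(archive_log ⊃ ¬rotate_keys); contrapositively O(rotate_keys ⊃ ¬archive_log). Since O(rotate_keys) holds, K gives O(¬archive_log).
The contrapositive of premise 4 (O(¬unfreeze_account ⊃ archive_log)) is O(¬archive_log ⊃ unfreeze_account), and O(¬archive_log) is already established, so O(unfreeze_account).
Applying K to premise 8 (O(unfreeze_account ⊃ ¬review_specimen)) and O(unfreeze_account) yields O(¬review_specimen).
Premise 6, O(¬log_key ⊃ review_specimen), contraposes to O(¬review_specimen ⊃ log_key); with O(¬review_specimen) we get O(log_key).
Premise 7, O(publish_record ⊃ ¬log_key), contraposes to O(log_key ⊃ ¬publish_record); with O(log_key) we get O(¬publish_record).
Premise 5 does not contribute to this derivation.
So O(¬publish_record) follows.

Yes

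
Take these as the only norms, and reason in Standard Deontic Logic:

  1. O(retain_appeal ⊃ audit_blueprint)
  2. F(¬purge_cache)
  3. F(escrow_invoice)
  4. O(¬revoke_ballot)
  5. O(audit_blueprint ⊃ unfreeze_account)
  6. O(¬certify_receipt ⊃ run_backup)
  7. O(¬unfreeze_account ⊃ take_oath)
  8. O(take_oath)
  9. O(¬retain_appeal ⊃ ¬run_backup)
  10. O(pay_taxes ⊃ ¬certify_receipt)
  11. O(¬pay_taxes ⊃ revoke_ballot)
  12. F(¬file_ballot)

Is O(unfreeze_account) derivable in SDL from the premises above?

From premise 4 we have O(¬revoke_ballot).
Premise 11, O(¬pay_taxes ⊃ revoke_ballot), contraposes to O(¬revoke_ballot ⊃ pay_taxes); with O(¬revoke_ballot) we get O(pay_taxes).
From O(pay_taxes) and premise 10, O(pay_taxes ⊃ ¬certify_receipt), we obtain O(¬certify_receipt).
With premise 6, O(¬certify_receipt ⊃ run_backup), the K-axiom yields O(run_backup).
The contrapositive of premise 9 (O(¬retain_appeal ⊃ ¬run_backup)) is O(run_backup ⊃ retain_appeal), and O(run_backup) is already established, so O(retain_appeal).
With premise 1, O(retain_appeal ⊃ audit_blueprint), the K-axiom yields O(audit_blueprint).
Applying K to premise 5 (O(audit_blueprint ⊃ unfreeze_account)) and O(audit_blueprint) yields O(unfreeze_account).
Premises 2, 3, 7, 8, 12 do not contribute to this derivation.
So O(unfreeze_account) follows.

Yes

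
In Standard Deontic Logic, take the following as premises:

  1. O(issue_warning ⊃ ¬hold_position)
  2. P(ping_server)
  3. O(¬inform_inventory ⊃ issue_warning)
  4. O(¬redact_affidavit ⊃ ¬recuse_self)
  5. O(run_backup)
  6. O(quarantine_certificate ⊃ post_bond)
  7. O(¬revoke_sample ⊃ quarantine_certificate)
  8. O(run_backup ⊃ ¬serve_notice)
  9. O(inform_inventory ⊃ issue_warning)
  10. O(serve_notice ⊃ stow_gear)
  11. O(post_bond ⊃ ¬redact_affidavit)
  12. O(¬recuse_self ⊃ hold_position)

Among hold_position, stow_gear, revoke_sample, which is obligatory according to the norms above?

revoke_sample

Premises 9 and 3 are O(inform_inventory ⊃ issue_warning) and O(¬inform_inventory ⊃ issue_warning); every ideal world satisfies inform_inventory or ¬inform_inventory, so in either case issue_warning holds — hence O(issue_warning).
From O(issue_warning) and premise 1, O(issue_warning ⊃ ¬hold_position), we obtain O(¬hold_position).
Premise 12 is O(¬recuse_self ⊃ hold_position); contrapositively O(¬hold_position ⊃ recuse_self). Since O(¬hold_position) holds, K gives O(recuse_self).
The contrapositive of premise 4 (O(¬redact_affidavit ⊃ ¬recuse_self)) is O(recuse_self ⊃ redact_affidavit), and O(recuse_self) is already established, so O(redact_affidavit).
Premise 11, O(post_bond ⊃ ¬redact_affidavit), contraposes to O(redact_affidavit ⊃ ¬post_bond); with O(redact_affidavit) we get O(¬post_bond).
Premise 6 is O(quarantine_certificate ⊃ post_bond); contrapositively O(¬post_bond ⊃ ¬quarantine_certificate). Since O(¬post_bond) holds, K gives O(¬quarantine_certificate).
The contrapositive of premise 7 (O(¬revoke_sample ⊃ quarantine_certificate)) is O(¬quarantine_certificate ⊃ revoke_sample), and O(¬quarantine_certificate) is already established, so O(revoke_sample).
So O(revoke_sample) holds — revoke_sample is obligatory. None of the other listed options is made obligatory by any chain of premises.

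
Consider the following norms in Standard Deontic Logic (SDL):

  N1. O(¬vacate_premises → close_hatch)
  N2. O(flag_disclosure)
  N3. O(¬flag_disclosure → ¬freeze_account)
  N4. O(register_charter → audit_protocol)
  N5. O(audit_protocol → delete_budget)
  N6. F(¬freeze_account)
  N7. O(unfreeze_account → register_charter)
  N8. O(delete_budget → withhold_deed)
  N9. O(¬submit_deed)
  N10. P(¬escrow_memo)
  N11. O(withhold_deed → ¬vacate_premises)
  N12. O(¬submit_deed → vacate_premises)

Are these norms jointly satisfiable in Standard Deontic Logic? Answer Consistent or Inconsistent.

Consistent

Premise 3 is O(¬flag_disclosure → ¬freeze_account), but O(¬flag_disclosure) is not derivable from the premises, so it does not yield O(¬freeze_account).
So O(¬freeze_account) is not derivable, and the apparent clash with O(freeze_account) does not arise.
A world satisfying every obligation exists (e.g. audit_protocol=false, close_hatch=false, delete_budget=false, escrow_memo=false, flag_disclosure=true, freeze_account=true, register_charter=false, submit_deed=false, unfreeze_account=false, vacate_premises=true, withhold_deed=false); no atom is both obligatory and forbidden, so the set is consistent.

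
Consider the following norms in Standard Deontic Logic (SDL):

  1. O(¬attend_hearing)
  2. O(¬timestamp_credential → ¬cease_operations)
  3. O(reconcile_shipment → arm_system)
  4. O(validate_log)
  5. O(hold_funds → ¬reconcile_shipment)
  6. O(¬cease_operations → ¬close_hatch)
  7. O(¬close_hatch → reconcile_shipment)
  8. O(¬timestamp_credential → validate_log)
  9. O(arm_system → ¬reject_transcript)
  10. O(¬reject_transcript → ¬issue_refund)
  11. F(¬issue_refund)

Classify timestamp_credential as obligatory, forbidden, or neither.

Obligatory

Premise 11, F(¬issue_refund), is equivalent to O(issue_refund).
Premise 10, O(¬reject_transcript → ¬issue_refund), contraposes to O(issue_refund → reject_transcript); with O(issue_refund) we get O(reject_transcript).
The contrapositive of premise 9 (O(arm_system → ¬reject_transcript)) is O(reject_transcript → ¬arm_system), and O(reject_transcript) is already established, so O(¬arm_system).
Premise 3 is O(reconcile_shipment → arm_system); contrapositively O(¬arm_system → ¬reconcile_shipment). Since O(¬arm_system) holds, K gives O(¬reconcile_shipment).
The contrapositive of premise 7 (O(¬close_hatch → reconcile_shipment)) is O(¬reconcile_shipment → close_hatch), and O(¬reconcile_shipment) is already established, so O(close_hatch).
Premise 6, O(¬cease_operations → ¬close_hatch), contraposes to O(close_hatch → cease_operations); with O(close_hatch) we get O(cease_operations).
Premise 2, O(¬timestamp_credential → ¬cease_operations), contraposes to O(cease_operations → timestamp_credential); with O(cease_operations) we get O(timestamp_credential).
Premises 1, 4, 5, 8 do not contribute to this derivation.
Hence timestamp_credential is obligatory.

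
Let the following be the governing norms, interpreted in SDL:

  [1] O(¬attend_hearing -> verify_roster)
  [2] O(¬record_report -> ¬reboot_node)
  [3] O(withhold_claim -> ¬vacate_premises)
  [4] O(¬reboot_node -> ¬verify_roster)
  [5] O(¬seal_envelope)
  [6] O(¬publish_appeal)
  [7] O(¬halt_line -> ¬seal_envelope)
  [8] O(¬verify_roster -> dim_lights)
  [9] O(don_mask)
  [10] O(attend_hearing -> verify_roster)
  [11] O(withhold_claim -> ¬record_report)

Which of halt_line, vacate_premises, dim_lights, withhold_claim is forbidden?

withhold_claim

Premises 10 and 1 are O(attend_hearing -> verify_roster) and O(¬attend_hearing -> verify_roster); every ideal world satisfies attend_hearing or ¬attend_hearing, so in either case verify_roster holds — hence O(verify_roster).
Premise 4 is O(¬reboot_node -> ¬verify_roster); contrapositively O(verify_roster -> reboot_node). Since O(verify_roster) holds, K gives O(reboot_node).
The contrapositive of premise 2 (O(¬record_report -> ¬reboot_node)) is O(reboot_node -> record_report), and O(reboot_node) is already established, so O(record_report).
Premise 11 is O(withhold_claim -> ¬record_report); contrapositively O(record_report -> ¬withhold_claim). Since O(record_report) holds, K gives O(¬withhold_claim).
So O(¬withhold_claim) holds, i.e. withhold_claim is forbidden. None of the other listed options is forbidden under the premises.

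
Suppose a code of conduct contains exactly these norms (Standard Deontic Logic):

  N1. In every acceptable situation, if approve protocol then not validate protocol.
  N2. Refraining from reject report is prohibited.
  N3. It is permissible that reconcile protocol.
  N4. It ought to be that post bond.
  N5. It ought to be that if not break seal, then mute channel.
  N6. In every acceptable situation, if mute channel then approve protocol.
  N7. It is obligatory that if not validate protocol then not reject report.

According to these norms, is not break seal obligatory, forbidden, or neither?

Forbidden

F(¬reject_report) at premise 2 means O(reject_report).
Premise 7, O(¬validate_protocol → ¬reject_report), contraposes to O(reject_report → validate_protocol); with O(reject_report) we get O(validate_protocol).
The contrapositive of premise 1 (O(approve_protocol → ¬validate_protocol)) is O(validate_protocol → ¬approve_protocol), and O(validate_protocol) is already established, so O(¬approve_protocol).
Premise 6 is O(mute_channel → approve_protocol); contrapositively O(¬approve_protocol → ¬mute_channel). Since O(¬approve_protocol) holds, K gives O(¬mute_channel).
Premise 5 is O(¬break_seal → mute_channel); contrapositively O(¬mute_channel → break_seal). Since O(¬mute_channel) holds, K gives O(break_seal).
Premises 3, 4 do not contribute to this derivation.
Thus O(break_seal), which is F(¬break_seal): ¬break_seal is forbidden.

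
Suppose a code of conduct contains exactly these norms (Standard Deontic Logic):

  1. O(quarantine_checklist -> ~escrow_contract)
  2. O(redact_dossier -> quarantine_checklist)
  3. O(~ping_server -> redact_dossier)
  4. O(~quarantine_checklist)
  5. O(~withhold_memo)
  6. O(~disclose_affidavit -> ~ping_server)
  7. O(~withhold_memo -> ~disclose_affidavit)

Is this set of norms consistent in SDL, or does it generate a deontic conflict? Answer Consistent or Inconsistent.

Inconsistent

Premise 4 states O(~quarantine_checklist) outright.
The contrapositive of premise 2 (O(redact_dossier -> quarantine_checklist)) is O(~quarantine_checklist -> ~redact_dossier), and O(~quarantine_checklist) is already established, so O(~redact_dossier).
Premise 3 is O(~ping_server -> redact_dossier); contrapositively O(~redact_dossier -> ping_server). Since O(~redact_dossier) holds, K gives O(ping_server).
Premise 6, O(~disclose_affidavit -> ~ping_server), contraposes to O(ping_server -> disclose_affidavit); with O(ping_server) we get O(disclose_affidavit).
The contrapositive of premise 7 (O(~withhold_memo -> ~disclose_affidavit)) is O(disclose_affidavit -> withhold_memo), and O(disclose_affidavit) is already established, so O(withhold_memo).
Yet premise 5 states O(~withhold_memo).
We now have both O(withhold_memo) and O(~withhold_memo) — withhold_memo is simultaneously obligatory and forbidden, violating the D-axiom.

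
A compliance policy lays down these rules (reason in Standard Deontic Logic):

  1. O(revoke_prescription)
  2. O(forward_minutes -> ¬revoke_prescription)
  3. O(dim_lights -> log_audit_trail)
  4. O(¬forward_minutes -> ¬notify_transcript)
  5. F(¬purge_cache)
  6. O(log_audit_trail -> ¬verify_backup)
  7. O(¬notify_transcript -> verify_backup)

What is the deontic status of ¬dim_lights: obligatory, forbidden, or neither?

Obligatory

Premise 1 gives O(revoke_prescription).
Premise 2, O(forward_minutes -> ¬revoke_prescription), contraposes to O(revoke_prescription -> ¬forward_minutes); with O(revoke_prescription) we get O(¬forward_minutes).
Applying K to premise 4 (O(¬forward_minutes -> ¬notify_transcript)) and O(¬forward_minutes) yields O(¬notify_transcript).
From O(¬notify_transcript) and premise 7, O(¬notify_transcript -> verify_backup), we obtain O(verify_backup).
Premise 6, O(log_audit_trail -> ¬verify_backup), contraposes to O(verify_backup -> ¬log_audit_trail); with O(verify_backup) we get O(¬log_audit_trail).
Premise 3 is O(dim_lights -> log_audit_trail); contrapositively O(¬log_audit_trail -> ¬dim_lights). Since O(¬log_audit_trail) holds, K gives O(¬dim_lights).
Premise 5 does not contribute to this derivation.
Hence ¬dim_lights is obligatory.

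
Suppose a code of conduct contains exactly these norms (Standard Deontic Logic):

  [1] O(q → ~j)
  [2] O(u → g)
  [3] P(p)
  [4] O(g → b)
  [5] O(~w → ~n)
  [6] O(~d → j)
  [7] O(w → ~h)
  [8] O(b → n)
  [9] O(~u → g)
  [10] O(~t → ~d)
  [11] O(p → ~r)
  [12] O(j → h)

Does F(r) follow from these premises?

No

Premise 11 is O(p → ~r), but O(p) is not derivable from the premises (the permission P(p) asserts only ~O(~p), not O(p)), so it does not yield O(~r).
No other premise forces O(~r). An ideal world satisfying every premise can still have r true, so F(r) is not derivable.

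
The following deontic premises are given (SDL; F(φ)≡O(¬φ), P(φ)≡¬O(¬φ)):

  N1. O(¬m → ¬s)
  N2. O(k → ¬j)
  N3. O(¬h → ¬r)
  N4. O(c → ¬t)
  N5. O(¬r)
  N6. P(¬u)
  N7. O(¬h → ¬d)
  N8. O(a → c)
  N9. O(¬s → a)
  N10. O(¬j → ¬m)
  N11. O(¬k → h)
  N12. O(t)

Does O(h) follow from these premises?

Yes

From premise 12 we have O(t).
The contrapositive of premise 4 (O(c → ¬t)) is O(t → ¬c), and O(t) is already established, so O(¬c).
Premise 8, O(a → c), contraposes to O(¬c → ¬a); with O(¬c) we get O(¬a).
Premise 9 is O(¬s → a); contrapositively O(¬a → s). Since O(¬a) holds, K gives O(s).
Premise 1, O(¬m → ¬s), contraposes to O(s → m); with O(s) we get O(m).
The contrapositive of premise 10 (O(¬j → ¬m)) is O(m → j), and O(m) is already established, so O(j).
The contrapositive of premise 2 (O(k → ¬j)) is O(j → ¬k), and O(j) is already established, so O(¬k).
With premise 11, O(¬k → h), the K-axiom yields O(h).
Premises 3, 5, 6, 7 do not contribute to this derivation.
So O(h) follows.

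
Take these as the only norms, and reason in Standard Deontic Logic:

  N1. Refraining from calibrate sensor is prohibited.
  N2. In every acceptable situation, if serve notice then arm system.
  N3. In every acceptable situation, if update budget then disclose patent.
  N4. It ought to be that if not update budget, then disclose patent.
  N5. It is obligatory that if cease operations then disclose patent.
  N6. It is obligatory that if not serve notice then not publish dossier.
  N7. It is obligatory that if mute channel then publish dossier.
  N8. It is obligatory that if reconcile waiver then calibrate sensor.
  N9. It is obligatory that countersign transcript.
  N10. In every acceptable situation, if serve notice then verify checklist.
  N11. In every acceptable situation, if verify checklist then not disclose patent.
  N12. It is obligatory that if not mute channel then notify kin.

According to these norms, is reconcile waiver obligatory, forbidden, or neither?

Neither

Premise 8 is O(reconcile_waiver → calibrate_sensor); even if O(calibrate_sensor) held, inferring O(reconcile_waiver) would be affirming the consequent — invalid.
No premise or chain of K-axiom applications forces O(reconcile_waiver), and none forces O(¬reconcile_waiver). So reconcile_waiver is neither obligatory nor forbidden under these norms.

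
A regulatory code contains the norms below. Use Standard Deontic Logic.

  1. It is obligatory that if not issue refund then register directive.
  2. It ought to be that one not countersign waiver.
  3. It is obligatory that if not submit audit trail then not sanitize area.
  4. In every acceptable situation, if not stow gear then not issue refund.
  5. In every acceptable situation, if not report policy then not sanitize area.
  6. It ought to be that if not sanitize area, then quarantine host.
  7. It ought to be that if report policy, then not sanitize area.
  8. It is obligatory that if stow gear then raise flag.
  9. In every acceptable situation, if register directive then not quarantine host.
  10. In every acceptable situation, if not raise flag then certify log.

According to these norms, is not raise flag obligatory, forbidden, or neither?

Forbidden

Premises 7 and 5 cover both cases: O(report_policy → ¬sanitize_area) and O(¬report_policy → ¬sanitize_area). Since report_policy ∨ ¬report_policy is a tautology, O(¬sanitize_area) follows.
Applying K to premise 6 (O(¬sanitize_area → quarantine_host)) and O(¬sanitize_area) yields O(quarantine_host).
Premise 9, O(register_directive → ¬quarantine_host), contraposes to O(quarantine_host → ¬register_directive); with O(quarantine_host) we get O(¬register_directive).
Premise 1 is O(¬issue_refund → register_directive); contrapositively O(¬register_directive → issue_refund). Since O(¬register_directive) holds, K gives O(issue_refund).
The contrapositive of premise 4 (O(¬stow_gear → ¬issue_refund)) is O(issue_refund → stow_gear), and O(issue_refund) is already established, so O(stow_gear).
With premise 8, O(stow_gear → raise_flag), the K-axiom yields O(raise_flag).
Premises 2, 3, 10 do not contribute to this derivation.
Thus O(raise_flag), which is F(¬raise_flag): ¬raise_flag is forbidden.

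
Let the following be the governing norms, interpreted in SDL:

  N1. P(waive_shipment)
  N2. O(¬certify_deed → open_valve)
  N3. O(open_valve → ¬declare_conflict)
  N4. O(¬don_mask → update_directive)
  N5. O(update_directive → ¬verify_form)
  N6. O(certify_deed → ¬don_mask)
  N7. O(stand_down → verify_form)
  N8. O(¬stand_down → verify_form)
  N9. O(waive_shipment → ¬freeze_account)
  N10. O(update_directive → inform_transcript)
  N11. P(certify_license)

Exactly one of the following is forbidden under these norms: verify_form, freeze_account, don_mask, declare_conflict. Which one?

declare_conflict

By case analysis on ¬stand_down: premise 8 gives O(¬stand_down → verify_form) and premise 7 gives O(stand_down → verify_form), so O(verify_form) either way.
The contrapositive of premise 5 (O(update_directive → ¬verify_form)) is O(verify_form → ¬update_directive), and O(verify_form) is already established, so O(¬update_directive).
Premise 4, O(¬don_mask → update_directive), contraposes to O(¬update_directive → don_mask); with O(¬update_directive) we get O(don_mask).
Premise 6, O(certify_deed → ¬don_mask), contraposes to O(don_mask → ¬certify_deed); with O(don_mask) we get O(¬certify_deed).
From O(¬certify_deed) and premise 2, O(¬certify_deed → open_valve), we obtain O(open_valve).
With premise 3, O(open_valve → ¬declare_conflict), the K-axiom yields O(¬declare_conflict).
So O(¬declare_conflict) holds, i.e. declare_conflict is forbidden. None of the other listed options is forbidden under the premises.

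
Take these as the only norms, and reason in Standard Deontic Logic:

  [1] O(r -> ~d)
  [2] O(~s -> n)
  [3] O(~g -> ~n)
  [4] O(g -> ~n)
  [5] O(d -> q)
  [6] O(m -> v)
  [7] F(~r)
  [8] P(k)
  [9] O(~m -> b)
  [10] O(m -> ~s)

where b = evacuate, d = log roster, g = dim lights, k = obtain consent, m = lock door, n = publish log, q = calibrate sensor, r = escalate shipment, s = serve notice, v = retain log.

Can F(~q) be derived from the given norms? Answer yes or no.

No

Premise 5 is O(d -> q), but O(d) is not derivable from the premises, so it does not yield O(q).
No other premise forces O(q). An ideal world satisfying every premise can still have ~q true, so F(~q) is not derivable.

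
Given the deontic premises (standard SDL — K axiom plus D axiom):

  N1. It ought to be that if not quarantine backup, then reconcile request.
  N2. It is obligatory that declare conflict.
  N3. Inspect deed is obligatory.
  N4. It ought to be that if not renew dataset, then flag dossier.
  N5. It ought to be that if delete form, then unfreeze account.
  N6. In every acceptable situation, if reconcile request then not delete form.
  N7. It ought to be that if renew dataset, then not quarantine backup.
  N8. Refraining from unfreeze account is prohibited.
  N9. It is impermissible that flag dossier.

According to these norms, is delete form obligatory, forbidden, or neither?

Premise 9, F(flag_dossier), is equivalent to O(¬flag_dossier).
Premise 4, O(¬renew_dataset → flag_dossier), contraposes to O(¬flag_dossier → renew_dataset); with O(¬flag_dossier) we get O(renew_dataset).
Premise 7 is O(renew_dataset → ¬quarantine_backup); since O(renew_dataset), deontic closure gives O(¬quarantine_backup).
Premise 1 is O(¬quarantine_backup → reconcile_request); since O(¬quarantine_backup), deontic closure gives O(reconcile_request).
With premise 6, O(reconcile_request → ¬delete_form), the K-axiom yields O(¬delete_form).
Premises 2, 3, 5, 8 do not contribute to this derivation.
Thus O(¬delete_form), which is F(delete_form): delete_form is forbidden.

Forbidden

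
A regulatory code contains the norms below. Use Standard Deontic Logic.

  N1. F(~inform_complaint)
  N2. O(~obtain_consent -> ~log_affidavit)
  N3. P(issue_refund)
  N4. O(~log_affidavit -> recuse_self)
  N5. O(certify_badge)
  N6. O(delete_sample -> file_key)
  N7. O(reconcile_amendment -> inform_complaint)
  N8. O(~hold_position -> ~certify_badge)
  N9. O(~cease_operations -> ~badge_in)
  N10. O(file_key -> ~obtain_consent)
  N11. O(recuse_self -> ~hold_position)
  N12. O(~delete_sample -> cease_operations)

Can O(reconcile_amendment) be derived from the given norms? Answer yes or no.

Premise 7 is O(reconcile_amendment -> inform_complaint); even if O(inform_complaint) held, inferring O(reconcile_amendment) would be affirming the consequent — invalid.
No other premise forces O(reconcile_amendment). An ideal world satisfying every premise can still have reconcile_amendment false, so O(reconcile_amendment) is not derivable.

No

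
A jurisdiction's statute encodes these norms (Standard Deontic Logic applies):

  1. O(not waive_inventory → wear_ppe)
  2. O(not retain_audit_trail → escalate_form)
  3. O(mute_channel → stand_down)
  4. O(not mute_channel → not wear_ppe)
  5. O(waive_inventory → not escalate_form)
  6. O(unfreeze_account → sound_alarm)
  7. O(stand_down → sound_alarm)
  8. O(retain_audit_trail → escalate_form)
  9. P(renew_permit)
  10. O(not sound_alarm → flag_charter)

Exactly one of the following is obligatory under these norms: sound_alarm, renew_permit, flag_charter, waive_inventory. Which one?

Premises 8 and 2 are O(retain_audit_trail → escalate_form) and O(not retain_audit_trail → escalate_form); every ideal world satisfies retain_audit_trail or not retain_audit_trail, so in either case escalate_form holds — hence O(escalate_form).
Premise 5 is O(waive_inventory → not escalate_form); contrapositively O(escalate_form → not waive_inventory). Since O(escalate_form) holds, K gives O(not waive_inventory).
With premise 1, O(not waive_inventory → wear_ppe), the K-axiom yields O(wear_ppe).
Premise 4, O(not mute_channel → not wear_ppe), contraposes to O(wear_ppe → mute_channel); with O(wear_ppe) we get O(mute_channel).
From O(mute_channel) and premise 3, O(mute_channel → stand_down), we obtain O(stand_down).
Applying K to premise 7 (O(stand_down → sound_alarm)) and O(stand_down) yields O(sound_alarm).
So O(sound_alarm) holds — sound_alarm is obligatory. None of the other listed options is made obligatory by any chain of premises.

sound_alarm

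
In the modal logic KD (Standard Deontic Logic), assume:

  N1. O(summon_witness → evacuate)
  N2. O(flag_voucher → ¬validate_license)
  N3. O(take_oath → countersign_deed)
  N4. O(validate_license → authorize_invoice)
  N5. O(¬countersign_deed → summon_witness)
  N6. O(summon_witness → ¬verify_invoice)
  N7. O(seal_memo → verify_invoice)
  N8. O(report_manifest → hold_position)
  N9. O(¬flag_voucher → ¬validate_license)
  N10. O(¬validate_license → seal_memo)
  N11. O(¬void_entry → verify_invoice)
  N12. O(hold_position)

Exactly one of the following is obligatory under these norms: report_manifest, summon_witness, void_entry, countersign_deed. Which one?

countersign_deed

Premises 9 and 2 are O(¬flag_voucher → ¬validate_license) and O(flag_voucher → ¬validate_license); every ideal world satisfies ¬flag_voucher or flag_voucher, so in either case ¬validate_license holds — hence O(¬validate_license).
Premise 10 is O(¬validate_license → seal_memo); since O(¬validate_license), deontic closure gives O(seal_memo).
From O(seal_memo) and premise 7, O(seal_memo → verify_invoice), we obtain O(verify_invoice).
Premise 6 is O(summon_witness → ¬verify_invoice); contrapositively O(verify_invoice → ¬summon_witness). Since O(verify_invoice) holds, K gives O(¬summon_witness).
The contrapositive of premise 5 (O(¬countersign_deed → summon_witness)) is O(¬summon_witness → countersign_deed), and O(¬summon_witness) is already established, so O(countersign_deed).
So O(countersign_deed) holds — countersign_deed is obligatory. None of the other listed options is made obligatory by any chain of premises.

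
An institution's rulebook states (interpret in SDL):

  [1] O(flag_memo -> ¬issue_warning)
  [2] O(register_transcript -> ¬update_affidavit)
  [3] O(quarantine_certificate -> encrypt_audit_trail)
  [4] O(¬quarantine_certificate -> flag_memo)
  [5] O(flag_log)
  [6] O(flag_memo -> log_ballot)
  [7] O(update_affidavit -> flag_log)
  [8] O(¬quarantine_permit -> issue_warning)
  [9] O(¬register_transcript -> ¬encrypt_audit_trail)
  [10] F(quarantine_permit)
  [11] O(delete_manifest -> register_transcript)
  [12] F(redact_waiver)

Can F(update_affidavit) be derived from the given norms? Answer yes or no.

Premise 10 is F(quarantine_permit), i.e. O(¬quarantine_permit).
Applying K to premise 8 (O(¬quarantine_permit -> issue_warning)) and O(¬quarantine_permit) yields O(issue_warning).
Premise 1, O(flag_memo -> ¬issue_warning), contraposes to O(issue_warning -> ¬flag_memo); with O(issue_warning) we get O(¬flag_memo).
Premise 4 is O(¬quarantine_certificate -> flag_memo); contrapositively O(¬flag_memo -> quarantine_certificate). Since O(¬flag_memo) holds, K gives O(quarantine_certificate).
With premise 3, O(quarantine_certificate -> encrypt_audit_trail), the K-axiom yields O(encrypt_audit_trail).
The contrapositive of premise 9 (O(¬register_transcript -> ¬encrypt_audit_trail)) is O(encrypt_audit_trail -> register_transcript), and O(encrypt_audit_trail) is already established, so O(register_transcript).
With premise 2, O(register_transcript -> ¬update_affidavit), the K-axiom yields O(¬update_affidavit).
Premises 5, 6, 7, 11, 12 do not contribute to this derivation.
So O(¬update_affidavit) holds, i.e. F(update_affidavit). The claim follows.

Yes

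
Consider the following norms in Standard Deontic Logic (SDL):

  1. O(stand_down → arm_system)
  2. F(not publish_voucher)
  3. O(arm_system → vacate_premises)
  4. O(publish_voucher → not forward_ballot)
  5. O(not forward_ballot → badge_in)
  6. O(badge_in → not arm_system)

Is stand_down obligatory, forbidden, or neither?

Premise 2, F(not publish_voucher), is equivalent to O(publish_voucher).
Applying K to premise 4 (O(publish_voucher → not forward_ballot)) and O(publish_voucher) yields O(not forward_ballot).
With premise 5, O(not forward_ballot → badge_in), the K-axiom yields O(badge_in).
Applying K to premise 6 (O(badge_in → not arm_system)) and O(badge_in) yields O(not arm_system).
The contrapositive of premise 1 (O(stand_down → arm_system)) is O(not arm_system → not stand_down), and O(not arm_system) is already established, so O(not stand_down).
Premise 3 does not contribute to this derivation.
Thus O(not stand_down), which is F(stand_down): stand_down is forbidden.

Forbidden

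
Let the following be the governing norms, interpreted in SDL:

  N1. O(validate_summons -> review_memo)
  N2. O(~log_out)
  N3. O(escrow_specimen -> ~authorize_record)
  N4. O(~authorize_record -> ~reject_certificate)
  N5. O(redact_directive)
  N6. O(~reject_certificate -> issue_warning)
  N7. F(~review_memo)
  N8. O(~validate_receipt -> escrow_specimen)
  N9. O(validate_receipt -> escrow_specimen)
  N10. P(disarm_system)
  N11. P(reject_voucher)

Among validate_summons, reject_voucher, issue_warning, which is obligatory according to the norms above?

issue_warning

Premises 8 and 9 are O(~validate_receipt -> escrow_specimen) and O(validate_receipt -> escrow_specimen); every ideal world satisfies ~validate_receipt or validate_receipt, so in either case escrow_specimen holds — hence O(escrow_specimen).
Premise 3 is O(escrow_specimen -> ~authorize_record); since O(escrow_specimen), deontic closure gives O(~authorize_record).
Applying K to premise 4 (O(~authorize_record -> ~reject_certificate)) and O(~authorize_record) yields O(~reject_certificate).
Applying K to premise 6 (O(~reject_certificate -> issue_warning)) and O(~reject_certificate) yields O(issue_warning).
So O(issue_warning) holds — issue_warning is obligatory. None of the other listed options is made obligatory by any chain of premises.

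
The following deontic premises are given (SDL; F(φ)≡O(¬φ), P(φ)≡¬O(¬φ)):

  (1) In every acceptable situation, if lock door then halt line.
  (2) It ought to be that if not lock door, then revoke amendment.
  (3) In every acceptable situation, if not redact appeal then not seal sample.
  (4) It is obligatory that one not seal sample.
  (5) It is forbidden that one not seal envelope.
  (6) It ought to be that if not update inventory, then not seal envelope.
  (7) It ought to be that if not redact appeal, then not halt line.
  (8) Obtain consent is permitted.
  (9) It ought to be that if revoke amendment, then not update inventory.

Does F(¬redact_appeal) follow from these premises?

Yes

Premise 5 is F(¬seal_envelope), i.e. O(seal_envelope).
The contrapositive of premise 6 (O(¬update_inventory → ¬seal_envelope)) is O(seal_envelope → update_inventory), and O(seal_envelope) is already established, so O(update_inventory).
The contrapositive of premise 9 (O(revoke_amendment → ¬update_inventory)) is O(update_inventory → ¬revoke_amendment), and O(update_inventory) is already established, so O(¬revoke_amendment).
Premise 2 is O(¬lock_door → revoke_amendment); contrapositively O(¬revoke_amendment → lock_door). Since O(¬revoke_amendment) holds, K gives O(lock_door).
Applying K to premise 1 (O(lock_door → halt_line)) and O(lock_door) yields O(halt_line).
Premise 7 is O(¬redact_appeal → ¬halt_line); contrapositively O(halt_line → redact_appeal). Since O(halt_line) holds, K gives O(redact_appeal).
Premises 3, 4, 8 do not contribute to this derivation.
So O(redact_appeal) holds, i.e. F(¬redact_appeal). The claim follows.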